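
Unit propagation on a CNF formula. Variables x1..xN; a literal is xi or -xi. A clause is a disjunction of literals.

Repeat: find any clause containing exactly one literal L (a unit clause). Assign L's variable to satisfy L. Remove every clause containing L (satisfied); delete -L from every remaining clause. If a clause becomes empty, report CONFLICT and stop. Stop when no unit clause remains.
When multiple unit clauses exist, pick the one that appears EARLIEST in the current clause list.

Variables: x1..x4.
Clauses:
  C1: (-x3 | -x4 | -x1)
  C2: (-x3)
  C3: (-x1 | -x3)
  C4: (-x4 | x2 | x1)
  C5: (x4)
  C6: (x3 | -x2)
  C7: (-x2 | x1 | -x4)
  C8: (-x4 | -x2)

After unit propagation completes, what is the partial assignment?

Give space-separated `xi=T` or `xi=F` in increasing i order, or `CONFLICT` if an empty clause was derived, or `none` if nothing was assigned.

Answer: x1=T x2=F x3=F x4=T

Derivation:
unit clause [-3] forces x3=F; simplify:
  drop 3 from [3, -2] -> [-2]
  satisfied 3 clause(s); 5 remain; assigned so far: [3]
unit clause [4] forces x4=T; simplify:
  drop -4 from [-4, 2, 1] -> [2, 1]
  drop -4 from [-2, 1, -4] -> [-2, 1]
  drop -4 from [-4, -2] -> [-2]
  satisfied 1 clause(s); 4 remain; assigned so far: [3, 4]
unit clause [-2] forces x2=F; simplify:
  drop 2 from [2, 1] -> [1]
  satisfied 3 clause(s); 1 remain; assigned so far: [2, 3, 4]
unit clause [1] forces x1=T; simplify:
  satisfied 1 clause(s); 0 remain; assigned so far: [1, 2, 3, 4]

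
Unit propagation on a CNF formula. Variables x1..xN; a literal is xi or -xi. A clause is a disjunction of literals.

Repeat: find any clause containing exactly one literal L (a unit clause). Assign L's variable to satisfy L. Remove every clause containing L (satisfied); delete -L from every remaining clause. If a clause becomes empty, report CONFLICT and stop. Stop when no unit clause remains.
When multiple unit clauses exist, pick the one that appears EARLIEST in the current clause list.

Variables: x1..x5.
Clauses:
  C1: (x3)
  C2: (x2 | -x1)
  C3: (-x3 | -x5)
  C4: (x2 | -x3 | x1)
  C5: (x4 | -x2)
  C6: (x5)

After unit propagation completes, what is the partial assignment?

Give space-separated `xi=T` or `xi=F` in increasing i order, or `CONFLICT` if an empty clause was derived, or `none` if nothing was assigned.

Answer: CONFLICT

Derivation:
unit clause [3] forces x3=T; simplify:
  drop -3 from [-3, -5] -> [-5]
  drop -3 from [2, -3, 1] -> [2, 1]
  satisfied 1 clause(s); 5 remain; assigned so far: [3]
unit clause [-5] forces x5=F; simplify:
  drop 5 from [5] -> [] (empty!)
  satisfied 1 clause(s); 4 remain; assigned so far: [3, 5]
CONFLICT (empty clause)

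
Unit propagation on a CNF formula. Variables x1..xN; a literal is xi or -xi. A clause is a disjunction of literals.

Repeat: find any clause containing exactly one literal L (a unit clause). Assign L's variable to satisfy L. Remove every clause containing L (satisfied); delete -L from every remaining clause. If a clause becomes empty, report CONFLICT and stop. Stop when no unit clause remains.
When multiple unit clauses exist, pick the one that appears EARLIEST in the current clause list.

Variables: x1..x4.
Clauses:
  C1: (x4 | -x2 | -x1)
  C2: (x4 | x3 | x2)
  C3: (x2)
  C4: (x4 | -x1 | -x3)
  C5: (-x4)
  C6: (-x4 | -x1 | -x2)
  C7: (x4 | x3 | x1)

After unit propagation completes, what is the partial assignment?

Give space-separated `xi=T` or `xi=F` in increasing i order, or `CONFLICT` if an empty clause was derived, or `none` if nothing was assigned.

unit clause [2] forces x2=T; simplify:
  drop -2 from [4, -2, -1] -> [4, -1]
  drop -2 from [-4, -1, -2] -> [-4, -1]
  satisfied 2 clause(s); 5 remain; assigned so far: [2]
unit clause [-4] forces x4=F; simplify:
  drop 4 from [4, -1] -> [-1]
  drop 4 from [4, -1, -3] -> [-1, -3]
  drop 4 from [4, 3, 1] -> [3, 1]
  satisfied 2 clause(s); 3 remain; assigned so far: [2, 4]
unit clause [-1] forces x1=F; simplify:
  drop 1 from [3, 1] -> [3]
  satisfied 2 clause(s); 1 remain; assigned so far: [1, 2, 4]
unit clause [3] forces x3=T; simplify:
  satisfied 1 clause(s); 0 remain; assigned so far: [1, 2, 3, 4]

Answer: x1=F x2=T x3=T x4=F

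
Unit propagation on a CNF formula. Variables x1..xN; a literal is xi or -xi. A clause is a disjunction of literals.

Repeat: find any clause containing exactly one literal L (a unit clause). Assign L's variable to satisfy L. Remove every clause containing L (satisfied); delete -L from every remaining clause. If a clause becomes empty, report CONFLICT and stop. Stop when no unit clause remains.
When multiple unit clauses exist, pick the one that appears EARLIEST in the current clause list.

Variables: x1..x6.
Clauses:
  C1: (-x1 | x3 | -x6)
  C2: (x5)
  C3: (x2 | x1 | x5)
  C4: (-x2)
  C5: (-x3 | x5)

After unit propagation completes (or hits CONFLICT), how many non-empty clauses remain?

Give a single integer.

Answer: 1

Derivation:
unit clause [5] forces x5=T; simplify:
  satisfied 3 clause(s); 2 remain; assigned so far: [5]
unit clause [-2] forces x2=F; simplify:
  satisfied 1 clause(s); 1 remain; assigned so far: [2, 5]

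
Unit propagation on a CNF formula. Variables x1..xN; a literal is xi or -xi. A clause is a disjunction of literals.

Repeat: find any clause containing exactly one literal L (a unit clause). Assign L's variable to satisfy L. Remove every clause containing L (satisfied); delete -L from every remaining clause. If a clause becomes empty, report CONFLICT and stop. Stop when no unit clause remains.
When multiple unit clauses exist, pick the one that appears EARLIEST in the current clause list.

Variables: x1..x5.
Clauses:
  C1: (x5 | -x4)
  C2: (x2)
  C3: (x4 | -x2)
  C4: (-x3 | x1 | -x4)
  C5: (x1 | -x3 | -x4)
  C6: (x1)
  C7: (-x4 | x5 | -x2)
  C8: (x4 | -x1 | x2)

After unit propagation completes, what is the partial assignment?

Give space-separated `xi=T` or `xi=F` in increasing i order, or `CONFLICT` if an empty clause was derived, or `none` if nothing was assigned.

Answer: x1=T x2=T x4=T x5=T

Derivation:
unit clause [2] forces x2=T; simplify:
  drop -2 from [4, -2] -> [4]
  drop -2 from [-4, 5, -2] -> [-4, 5]
  satisfied 2 clause(s); 6 remain; assigned so far: [2]
unit clause [4] forces x4=T; simplify:
  drop -4 from [5, -4] -> [5]
  drop -4 from [-3, 1, -4] -> [-3, 1]
  drop -4 from [1, -3, -4] -> [1, -3]
  drop -4 from [-4, 5] -> [5]
  satisfied 1 clause(s); 5 remain; assigned so far: [2, 4]
unit clause [5] forces x5=T; simplify:
  satisfied 2 clause(s); 3 remain; assigned so far: [2, 4, 5]
unit clause [1] forces x1=T; simplify:
  satisfied 3 clause(s); 0 remain; assigned so far: [1, 2, 4, 5]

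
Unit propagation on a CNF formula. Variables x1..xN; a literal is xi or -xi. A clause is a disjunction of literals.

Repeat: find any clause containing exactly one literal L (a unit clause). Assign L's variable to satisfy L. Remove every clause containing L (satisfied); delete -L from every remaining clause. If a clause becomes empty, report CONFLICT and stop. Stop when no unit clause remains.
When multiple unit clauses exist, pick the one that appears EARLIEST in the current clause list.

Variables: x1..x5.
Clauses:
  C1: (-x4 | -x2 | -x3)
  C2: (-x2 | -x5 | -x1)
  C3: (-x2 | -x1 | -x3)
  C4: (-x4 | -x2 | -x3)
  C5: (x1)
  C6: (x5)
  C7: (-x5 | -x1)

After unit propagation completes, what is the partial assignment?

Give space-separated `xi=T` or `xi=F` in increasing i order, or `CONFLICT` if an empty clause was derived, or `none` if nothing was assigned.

Answer: CONFLICT

Derivation:
unit clause [1] forces x1=T; simplify:
  drop -1 from [-2, -5, -1] -> [-2, -5]
  drop -1 from [-2, -1, -3] -> [-2, -3]
  drop -1 from [-5, -1] -> [-5]
  satisfied 1 clause(s); 6 remain; assigned so far: [1]
unit clause [5] forces x5=T; simplify:
  drop -5 from [-2, -5] -> [-2]
  drop -5 from [-5] -> [] (empty!)
  satisfied 1 clause(s); 5 remain; assigned so far: [1, 5]
CONFLICT (empty clause)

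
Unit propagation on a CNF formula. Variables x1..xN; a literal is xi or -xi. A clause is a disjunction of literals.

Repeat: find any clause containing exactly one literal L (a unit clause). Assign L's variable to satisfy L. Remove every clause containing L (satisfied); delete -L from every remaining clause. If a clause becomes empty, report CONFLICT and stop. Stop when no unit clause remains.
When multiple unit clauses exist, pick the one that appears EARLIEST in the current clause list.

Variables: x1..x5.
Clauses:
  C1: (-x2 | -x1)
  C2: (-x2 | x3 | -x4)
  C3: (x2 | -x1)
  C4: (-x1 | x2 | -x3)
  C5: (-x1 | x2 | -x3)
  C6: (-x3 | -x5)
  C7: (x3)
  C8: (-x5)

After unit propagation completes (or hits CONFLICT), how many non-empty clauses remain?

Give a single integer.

unit clause [3] forces x3=T; simplify:
  drop -3 from [-1, 2, -3] -> [-1, 2]
  drop -3 from [-1, 2, -3] -> [-1, 2]
  drop -3 from [-3, -5] -> [-5]
  satisfied 2 clause(s); 6 remain; assigned so far: [3]
unit clause [-5] forces x5=F; simplify:
  satisfied 2 clause(s); 4 remain; assigned so far: [3, 5]

Answer: 4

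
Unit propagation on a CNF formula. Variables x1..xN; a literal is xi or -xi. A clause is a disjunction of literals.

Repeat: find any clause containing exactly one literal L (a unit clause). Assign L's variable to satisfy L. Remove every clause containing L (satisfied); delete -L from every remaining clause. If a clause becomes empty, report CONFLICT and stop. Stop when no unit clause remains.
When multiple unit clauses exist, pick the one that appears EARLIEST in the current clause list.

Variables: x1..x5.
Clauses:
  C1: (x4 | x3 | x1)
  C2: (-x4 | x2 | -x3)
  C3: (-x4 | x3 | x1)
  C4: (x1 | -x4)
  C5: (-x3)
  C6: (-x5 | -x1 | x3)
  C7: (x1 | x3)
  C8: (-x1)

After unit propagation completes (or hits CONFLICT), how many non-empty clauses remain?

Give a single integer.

unit clause [-3] forces x3=F; simplify:
  drop 3 from [4, 3, 1] -> [4, 1]
  drop 3 from [-4, 3, 1] -> [-4, 1]
  drop 3 from [-5, -1, 3] -> [-5, -1]
  drop 3 from [1, 3] -> [1]
  satisfied 2 clause(s); 6 remain; assigned so far: [3]
unit clause [1] forces x1=T; simplify:
  drop -1 from [-5, -1] -> [-5]
  drop -1 from [-1] -> [] (empty!)
  satisfied 4 clause(s); 2 remain; assigned so far: [1, 3]
CONFLICT (empty clause)

Answer: 1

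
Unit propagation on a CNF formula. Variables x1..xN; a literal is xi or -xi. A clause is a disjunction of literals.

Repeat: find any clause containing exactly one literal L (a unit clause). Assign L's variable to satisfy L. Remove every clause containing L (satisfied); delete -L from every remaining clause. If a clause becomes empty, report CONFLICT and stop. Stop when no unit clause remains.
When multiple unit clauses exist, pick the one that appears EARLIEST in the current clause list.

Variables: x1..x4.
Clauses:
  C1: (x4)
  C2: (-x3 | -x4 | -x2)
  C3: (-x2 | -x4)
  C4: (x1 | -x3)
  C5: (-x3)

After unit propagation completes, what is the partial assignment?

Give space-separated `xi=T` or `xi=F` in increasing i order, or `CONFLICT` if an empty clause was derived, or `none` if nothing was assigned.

unit clause [4] forces x4=T; simplify:
  drop -4 from [-3, -4, -2] -> [-3, -2]
  drop -4 from [-2, -4] -> [-2]
  satisfied 1 clause(s); 4 remain; assigned so far: [4]
unit clause [-2] forces x2=F; simplify:
  satisfied 2 clause(s); 2 remain; assigned so far: [2, 4]
unit clause [-3] forces x3=F; simplify:
  satisfied 2 clause(s); 0 remain; assigned so far: [2, 3, 4]

Answer: x2=F x3=F x4=T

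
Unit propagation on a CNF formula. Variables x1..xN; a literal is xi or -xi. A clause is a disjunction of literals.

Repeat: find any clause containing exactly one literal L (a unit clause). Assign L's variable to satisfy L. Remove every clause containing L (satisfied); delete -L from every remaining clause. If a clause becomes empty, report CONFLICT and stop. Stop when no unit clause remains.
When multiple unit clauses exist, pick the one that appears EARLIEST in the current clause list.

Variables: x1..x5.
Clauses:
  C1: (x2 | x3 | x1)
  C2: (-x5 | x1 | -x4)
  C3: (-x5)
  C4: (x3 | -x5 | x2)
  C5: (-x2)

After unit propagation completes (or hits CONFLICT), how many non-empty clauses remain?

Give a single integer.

unit clause [-5] forces x5=F; simplify:
  satisfied 3 clause(s); 2 remain; assigned so far: [5]
unit clause [-2] forces x2=F; simplify:
  drop 2 from [2, 3, 1] -> [3, 1]
  satisfied 1 clause(s); 1 remain; assigned so far: [2, 5]

Answer: 1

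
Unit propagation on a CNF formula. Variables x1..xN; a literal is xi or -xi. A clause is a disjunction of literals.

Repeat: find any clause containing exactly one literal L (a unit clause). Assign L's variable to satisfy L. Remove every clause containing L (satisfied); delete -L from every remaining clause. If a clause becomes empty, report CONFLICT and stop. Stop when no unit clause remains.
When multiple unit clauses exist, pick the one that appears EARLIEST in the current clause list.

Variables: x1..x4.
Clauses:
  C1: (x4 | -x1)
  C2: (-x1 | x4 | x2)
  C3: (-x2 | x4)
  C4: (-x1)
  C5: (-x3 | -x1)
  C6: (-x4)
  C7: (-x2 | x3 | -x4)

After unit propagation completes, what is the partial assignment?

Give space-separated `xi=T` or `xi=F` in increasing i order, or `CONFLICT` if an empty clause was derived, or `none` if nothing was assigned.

Answer: x1=F x2=F x4=F

Derivation:
unit clause [-1] forces x1=F; simplify:
  satisfied 4 clause(s); 3 remain; assigned so far: [1]
unit clause [-4] forces x4=F; simplify:
  drop 4 from [-2, 4] -> [-2]
  satisfied 2 clause(s); 1 remain; assigned so far: [1, 4]
unit clause [-2] forces x2=F; simplify:
  satisfied 1 clause(s); 0 remain; assigned so far: [1, 2, 4]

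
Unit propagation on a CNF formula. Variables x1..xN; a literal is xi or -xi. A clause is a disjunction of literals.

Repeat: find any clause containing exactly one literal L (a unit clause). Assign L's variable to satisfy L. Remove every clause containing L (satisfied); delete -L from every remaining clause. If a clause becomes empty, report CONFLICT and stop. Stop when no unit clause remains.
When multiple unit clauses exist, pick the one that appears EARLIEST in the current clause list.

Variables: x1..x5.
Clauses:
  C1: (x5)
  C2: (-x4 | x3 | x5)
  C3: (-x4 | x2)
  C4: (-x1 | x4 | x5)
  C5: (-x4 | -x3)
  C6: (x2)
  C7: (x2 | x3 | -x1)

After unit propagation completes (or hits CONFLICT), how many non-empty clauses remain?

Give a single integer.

unit clause [5] forces x5=T; simplify:
  satisfied 3 clause(s); 4 remain; assigned so far: [5]
unit clause [2] forces x2=T; simplify:
  satisfied 3 clause(s); 1 remain; assigned so far: [2, 5]

Answer: 1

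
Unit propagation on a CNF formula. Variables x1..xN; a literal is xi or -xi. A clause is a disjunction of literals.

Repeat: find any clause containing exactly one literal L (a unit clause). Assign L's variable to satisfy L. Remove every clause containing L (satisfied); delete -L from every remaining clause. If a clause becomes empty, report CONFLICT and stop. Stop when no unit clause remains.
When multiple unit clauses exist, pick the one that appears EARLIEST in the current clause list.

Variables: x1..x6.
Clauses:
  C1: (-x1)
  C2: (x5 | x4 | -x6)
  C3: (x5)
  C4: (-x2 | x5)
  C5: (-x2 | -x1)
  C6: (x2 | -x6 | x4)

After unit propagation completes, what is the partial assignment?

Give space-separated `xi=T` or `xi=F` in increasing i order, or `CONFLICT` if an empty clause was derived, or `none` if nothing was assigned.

unit clause [-1] forces x1=F; simplify:
  satisfied 2 clause(s); 4 remain; assigned so far: [1]
unit clause [5] forces x5=T; simplify:
  satisfied 3 clause(s); 1 remain; assigned so far: [1, 5]

Answer: x1=F x5=T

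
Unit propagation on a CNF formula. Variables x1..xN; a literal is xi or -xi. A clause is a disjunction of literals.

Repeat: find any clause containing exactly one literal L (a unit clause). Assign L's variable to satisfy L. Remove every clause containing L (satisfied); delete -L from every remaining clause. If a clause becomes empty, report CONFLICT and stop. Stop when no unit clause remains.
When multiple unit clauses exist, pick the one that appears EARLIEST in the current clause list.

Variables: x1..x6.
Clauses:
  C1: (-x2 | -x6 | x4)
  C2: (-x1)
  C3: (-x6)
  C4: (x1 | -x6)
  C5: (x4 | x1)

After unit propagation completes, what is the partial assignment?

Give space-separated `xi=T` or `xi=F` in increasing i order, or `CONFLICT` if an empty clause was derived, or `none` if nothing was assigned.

Answer: x1=F x4=T x6=F

Derivation:
unit clause [-1] forces x1=F; simplify:
  drop 1 from [1, -6] -> [-6]
  drop 1 from [4, 1] -> [4]
  satisfied 1 clause(s); 4 remain; assigned so far: [1]
unit clause [-6] forces x6=F; simplify:
  satisfied 3 clause(s); 1 remain; assigned so far: [1, 6]
unit clause [4] forces x4=T; simplify:
  satisfied 1 clause(s); 0 remain; assigned so far: [1, 4, 6]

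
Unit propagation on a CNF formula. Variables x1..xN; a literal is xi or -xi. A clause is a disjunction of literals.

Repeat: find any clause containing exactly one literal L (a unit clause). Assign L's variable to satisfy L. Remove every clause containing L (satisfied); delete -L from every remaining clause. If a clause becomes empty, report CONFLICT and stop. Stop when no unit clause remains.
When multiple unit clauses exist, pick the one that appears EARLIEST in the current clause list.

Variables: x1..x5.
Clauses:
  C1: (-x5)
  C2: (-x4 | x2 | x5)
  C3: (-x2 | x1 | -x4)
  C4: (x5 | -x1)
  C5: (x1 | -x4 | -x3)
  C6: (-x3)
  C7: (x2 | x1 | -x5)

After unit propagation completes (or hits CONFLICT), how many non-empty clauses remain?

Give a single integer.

Answer: 2

Derivation:
unit clause [-5] forces x5=F; simplify:
  drop 5 from [-4, 2, 5] -> [-4, 2]
  drop 5 from [5, -1] -> [-1]
  satisfied 2 clause(s); 5 remain; assigned so far: [5]
unit clause [-1] forces x1=F; simplify:
  drop 1 from [-2, 1, -4] -> [-2, -4]
  drop 1 from [1, -4, -3] -> [-4, -3]
  satisfied 1 clause(s); 4 remain; assigned so far: [1, 5]
unit clause [-3] forces x3=F; simplify:
  satisfied 2 clause(s); 2 remain; assigned so far: [1, 3, 5]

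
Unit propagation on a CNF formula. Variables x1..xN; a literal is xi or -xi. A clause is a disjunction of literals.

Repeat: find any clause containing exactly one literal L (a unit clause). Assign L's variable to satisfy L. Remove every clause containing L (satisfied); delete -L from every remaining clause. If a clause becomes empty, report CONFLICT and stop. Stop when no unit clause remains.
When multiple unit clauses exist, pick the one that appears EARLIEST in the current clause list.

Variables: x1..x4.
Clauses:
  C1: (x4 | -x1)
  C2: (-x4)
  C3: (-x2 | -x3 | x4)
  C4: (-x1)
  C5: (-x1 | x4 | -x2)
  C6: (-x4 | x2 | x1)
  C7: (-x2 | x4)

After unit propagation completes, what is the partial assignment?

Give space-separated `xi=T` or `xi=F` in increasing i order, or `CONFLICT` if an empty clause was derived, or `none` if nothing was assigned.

unit clause [-4] forces x4=F; simplify:
  drop 4 from [4, -1] -> [-1]
  drop 4 from [-2, -3, 4] -> [-2, -3]
  drop 4 from [-1, 4, -2] -> [-1, -2]
  drop 4 from [-2, 4] -> [-2]
  satisfied 2 clause(s); 5 remain; assigned so far: [4]
unit clause [-1] forces x1=F; simplify:
  satisfied 3 clause(s); 2 remain; assigned so far: [1, 4]
unit clause [-2] forces x2=F; simplify:
  satisfied 2 clause(s); 0 remain; assigned so far: [1, 2, 4]

Answer: x1=F x2=F x4=F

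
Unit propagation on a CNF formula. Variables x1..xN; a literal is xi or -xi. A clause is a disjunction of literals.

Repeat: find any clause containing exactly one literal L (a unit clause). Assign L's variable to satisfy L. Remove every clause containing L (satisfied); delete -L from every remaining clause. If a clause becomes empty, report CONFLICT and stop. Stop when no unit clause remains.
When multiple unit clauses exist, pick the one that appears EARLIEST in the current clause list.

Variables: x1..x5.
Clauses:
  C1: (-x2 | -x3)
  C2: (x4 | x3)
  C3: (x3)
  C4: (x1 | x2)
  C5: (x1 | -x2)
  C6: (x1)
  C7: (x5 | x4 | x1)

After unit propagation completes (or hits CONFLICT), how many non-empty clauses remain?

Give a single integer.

unit clause [3] forces x3=T; simplify:
  drop -3 from [-2, -3] -> [-2]
  satisfied 2 clause(s); 5 remain; assigned so far: [3]
unit clause [-2] forces x2=F; simplify:
  drop 2 from [1, 2] -> [1]
  satisfied 2 clause(s); 3 remain; assigned so far: [2, 3]
unit clause [1] forces x1=T; simplify:
  satisfied 3 clause(s); 0 remain; assigned so far: [1, 2, 3]

Answer: 0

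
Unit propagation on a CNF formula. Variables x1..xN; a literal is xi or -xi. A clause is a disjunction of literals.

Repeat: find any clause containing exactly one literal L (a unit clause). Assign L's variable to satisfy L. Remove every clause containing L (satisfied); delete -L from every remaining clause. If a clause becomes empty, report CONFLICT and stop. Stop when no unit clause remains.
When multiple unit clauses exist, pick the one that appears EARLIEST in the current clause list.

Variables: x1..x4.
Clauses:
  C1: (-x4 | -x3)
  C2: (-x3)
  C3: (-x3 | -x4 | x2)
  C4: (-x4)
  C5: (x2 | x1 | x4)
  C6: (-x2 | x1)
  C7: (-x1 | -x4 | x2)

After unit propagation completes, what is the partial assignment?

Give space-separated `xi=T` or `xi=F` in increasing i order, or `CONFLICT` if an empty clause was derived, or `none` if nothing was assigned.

Answer: x3=F x4=F

Derivation:
unit clause [-3] forces x3=F; simplify:
  satisfied 3 clause(s); 4 remain; assigned so far: [3]
unit clause [-4] forces x4=F; simplify:
  drop 4 from [2, 1, 4] -> [2, 1]
  satisfied 2 clause(s); 2 remain; assigned so far: [3, 4]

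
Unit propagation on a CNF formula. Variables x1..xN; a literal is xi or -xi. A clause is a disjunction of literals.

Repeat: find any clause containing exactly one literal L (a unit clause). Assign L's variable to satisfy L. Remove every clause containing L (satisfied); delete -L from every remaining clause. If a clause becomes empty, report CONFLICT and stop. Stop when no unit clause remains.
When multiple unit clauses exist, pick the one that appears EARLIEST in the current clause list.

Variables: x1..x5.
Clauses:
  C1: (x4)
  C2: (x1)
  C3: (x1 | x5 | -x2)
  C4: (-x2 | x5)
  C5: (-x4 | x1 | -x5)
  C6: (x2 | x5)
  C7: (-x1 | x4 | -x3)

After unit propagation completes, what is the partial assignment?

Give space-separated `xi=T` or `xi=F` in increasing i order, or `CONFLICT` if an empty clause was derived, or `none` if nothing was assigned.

Answer: x1=T x4=T

Derivation:
unit clause [4] forces x4=T; simplify:
  drop -4 from [-4, 1, -5] -> [1, -5]
  satisfied 2 clause(s); 5 remain; assigned so far: [4]
unit clause [1] forces x1=T; simplify:
  satisfied 3 clause(s); 2 remain; assigned so far: [1, 4]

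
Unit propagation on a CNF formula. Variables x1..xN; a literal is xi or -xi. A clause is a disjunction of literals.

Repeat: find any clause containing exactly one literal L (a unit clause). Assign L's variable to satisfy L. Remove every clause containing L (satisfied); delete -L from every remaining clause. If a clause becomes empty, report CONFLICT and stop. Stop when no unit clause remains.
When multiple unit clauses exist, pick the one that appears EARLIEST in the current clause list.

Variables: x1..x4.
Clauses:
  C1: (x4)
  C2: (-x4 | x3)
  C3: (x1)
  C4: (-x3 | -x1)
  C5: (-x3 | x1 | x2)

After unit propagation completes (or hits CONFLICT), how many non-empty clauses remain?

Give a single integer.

Answer: 0

Derivation:
unit clause [4] forces x4=T; simplify:
  drop -4 from [-4, 3] -> [3]
  satisfied 1 clause(s); 4 remain; assigned so far: [4]
unit clause [3] forces x3=T; simplify:
  drop -3 from [-3, -1] -> [-1]
  drop -3 from [-3, 1, 2] -> [1, 2]
  satisfied 1 clause(s); 3 remain; assigned so far: [3, 4]
unit clause [1] forces x1=T; simplify:
  drop -1 from [-1] -> [] (empty!)
  satisfied 2 clause(s); 1 remain; assigned so far: [1, 3, 4]
CONFLICT (empty clause)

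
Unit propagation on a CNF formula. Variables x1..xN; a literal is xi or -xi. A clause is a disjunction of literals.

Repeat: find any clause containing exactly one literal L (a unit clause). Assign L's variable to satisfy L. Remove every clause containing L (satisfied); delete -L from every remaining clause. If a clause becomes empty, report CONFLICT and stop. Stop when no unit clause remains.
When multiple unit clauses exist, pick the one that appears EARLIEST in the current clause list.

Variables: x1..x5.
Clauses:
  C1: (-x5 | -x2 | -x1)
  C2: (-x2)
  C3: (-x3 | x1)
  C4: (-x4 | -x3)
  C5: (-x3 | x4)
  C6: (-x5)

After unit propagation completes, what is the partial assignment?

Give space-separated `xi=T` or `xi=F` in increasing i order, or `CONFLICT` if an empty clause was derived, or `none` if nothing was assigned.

Answer: x2=F x5=F

Derivation:
unit clause [-2] forces x2=F; simplify:
  satisfied 2 clause(s); 4 remain; assigned so far: [2]
unit clause [-5] forces x5=F; simplify:
  satisfied 1 clause(s); 3 remain; assigned so far: [2, 5]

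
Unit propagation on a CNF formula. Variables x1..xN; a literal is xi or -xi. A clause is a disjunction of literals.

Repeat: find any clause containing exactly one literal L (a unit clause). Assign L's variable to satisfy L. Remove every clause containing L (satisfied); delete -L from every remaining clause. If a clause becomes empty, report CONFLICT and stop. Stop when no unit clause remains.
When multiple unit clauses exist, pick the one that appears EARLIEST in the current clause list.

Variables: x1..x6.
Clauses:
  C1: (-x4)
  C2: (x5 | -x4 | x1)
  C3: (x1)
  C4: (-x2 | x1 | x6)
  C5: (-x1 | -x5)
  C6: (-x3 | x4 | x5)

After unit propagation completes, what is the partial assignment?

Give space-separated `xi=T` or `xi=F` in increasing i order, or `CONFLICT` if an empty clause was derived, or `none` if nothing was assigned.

unit clause [-4] forces x4=F; simplify:
  drop 4 from [-3, 4, 5] -> [-3, 5]
  satisfied 2 clause(s); 4 remain; assigned so far: [4]
unit clause [1] forces x1=T; simplify:
  drop -1 from [-1, -5] -> [-5]
  satisfied 2 clause(s); 2 remain; assigned so far: [1, 4]
unit clause [-5] forces x5=F; simplify:
  drop 5 from [-3, 5] -> [-3]
  satisfied 1 clause(s); 1 remain; assigned so far: [1, 4, 5]
unit clause [-3] forces x3=F; simplify:
  satisfied 1 clause(s); 0 remain; assigned so far: [1, 3, 4, 5]

Answer: x1=T x3=F x4=F x5=F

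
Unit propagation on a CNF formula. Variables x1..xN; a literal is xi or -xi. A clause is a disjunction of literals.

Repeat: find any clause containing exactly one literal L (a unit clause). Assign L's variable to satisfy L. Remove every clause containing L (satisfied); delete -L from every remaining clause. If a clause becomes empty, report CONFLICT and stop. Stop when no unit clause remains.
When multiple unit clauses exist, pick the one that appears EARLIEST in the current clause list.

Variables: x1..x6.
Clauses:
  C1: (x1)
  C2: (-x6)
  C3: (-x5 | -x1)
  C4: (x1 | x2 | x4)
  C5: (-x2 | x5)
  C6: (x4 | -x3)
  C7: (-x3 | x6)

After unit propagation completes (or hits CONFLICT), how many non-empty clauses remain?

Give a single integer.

Answer: 0

Derivation:
unit clause [1] forces x1=T; simplify:
  drop -1 from [-5, -1] -> [-5]
  satisfied 2 clause(s); 5 remain; assigned so far: [1]
unit clause [-6] forces x6=F; simplify:
  drop 6 from [-3, 6] -> [-3]
  satisfied 1 clause(s); 4 remain; assigned so far: [1, 6]
unit clause [-5] forces x5=F; simplify:
  drop 5 from [-2, 5] -> [-2]
  satisfied 1 clause(s); 3 remain; assigned so far: [1, 5, 6]
unit clause [-2] forces x2=F; simplify:
  satisfied 1 clause(s); 2 remain; assigned so far: [1, 2, 5, 6]
unit clause [-3] forces x3=F; simplify:
  satisfied 2 clause(s); 0 remain; assigned so far: [1, 2, 3, 5, 6]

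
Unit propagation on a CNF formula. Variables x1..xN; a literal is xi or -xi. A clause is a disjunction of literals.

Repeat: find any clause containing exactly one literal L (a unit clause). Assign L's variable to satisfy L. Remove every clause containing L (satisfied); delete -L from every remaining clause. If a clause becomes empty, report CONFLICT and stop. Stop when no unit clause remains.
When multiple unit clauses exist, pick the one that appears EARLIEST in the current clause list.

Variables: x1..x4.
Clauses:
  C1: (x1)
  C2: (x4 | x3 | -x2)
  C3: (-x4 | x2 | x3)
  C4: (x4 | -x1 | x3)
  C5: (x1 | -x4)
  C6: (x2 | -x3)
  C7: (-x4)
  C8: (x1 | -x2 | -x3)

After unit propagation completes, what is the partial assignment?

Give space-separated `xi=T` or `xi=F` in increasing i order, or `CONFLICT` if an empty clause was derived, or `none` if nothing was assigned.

Answer: x1=T x2=T x3=T x4=F

Derivation:
unit clause [1] forces x1=T; simplify:
  drop -1 from [4, -1, 3] -> [4, 3]
  satisfied 3 clause(s); 5 remain; assigned so far: [1]
unit clause [-4] forces x4=F; simplify:
  drop 4 from [4, 3, -2] -> [3, -2]
  drop 4 from [4, 3] -> [3]
  satisfied 2 clause(s); 3 remain; assigned so far: [1, 4]
unit clause [3] forces x3=T; simplify:
  drop -3 from [2, -3] -> [2]
  satisfied 2 clause(s); 1 remain; assigned so far: [1, 3, 4]
unit clause [2] forces x2=T; simplify:
  satisfied 1 clause(s); 0 remain; assigned so far: [1, 2, 3, 4]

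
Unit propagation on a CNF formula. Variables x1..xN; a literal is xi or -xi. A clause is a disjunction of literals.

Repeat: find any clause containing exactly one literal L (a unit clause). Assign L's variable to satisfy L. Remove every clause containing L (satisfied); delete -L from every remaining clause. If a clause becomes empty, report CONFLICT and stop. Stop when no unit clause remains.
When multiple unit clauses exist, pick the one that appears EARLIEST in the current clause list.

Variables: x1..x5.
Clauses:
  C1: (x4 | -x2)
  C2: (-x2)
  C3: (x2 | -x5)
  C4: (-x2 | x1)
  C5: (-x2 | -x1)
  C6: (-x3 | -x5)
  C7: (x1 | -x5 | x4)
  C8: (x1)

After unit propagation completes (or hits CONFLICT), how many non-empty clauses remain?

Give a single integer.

unit clause [-2] forces x2=F; simplify:
  drop 2 from [2, -5] -> [-5]
  satisfied 4 clause(s); 4 remain; assigned so far: [2]
unit clause [-5] forces x5=F; simplify:
  satisfied 3 clause(s); 1 remain; assigned so far: [2, 5]
unit clause [1] forces x1=T; simplify:
  satisfied 1 clause(s); 0 remain; assigned so far: [1, 2, 5]

Answer: 0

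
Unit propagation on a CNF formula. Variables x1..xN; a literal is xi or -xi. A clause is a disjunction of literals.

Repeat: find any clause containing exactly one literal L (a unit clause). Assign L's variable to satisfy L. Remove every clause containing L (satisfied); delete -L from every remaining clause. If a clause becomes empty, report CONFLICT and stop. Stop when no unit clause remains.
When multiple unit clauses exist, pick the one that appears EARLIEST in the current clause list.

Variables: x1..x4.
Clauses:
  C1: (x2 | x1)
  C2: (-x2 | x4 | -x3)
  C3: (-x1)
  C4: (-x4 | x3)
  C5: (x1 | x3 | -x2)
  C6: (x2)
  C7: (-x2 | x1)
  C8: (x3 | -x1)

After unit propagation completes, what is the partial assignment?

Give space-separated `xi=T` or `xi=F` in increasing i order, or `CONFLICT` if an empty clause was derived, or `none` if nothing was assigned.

unit clause [-1] forces x1=F; simplify:
  drop 1 from [2, 1] -> [2]
  drop 1 from [1, 3, -2] -> [3, -2]
  drop 1 from [-2, 1] -> [-2]
  satisfied 2 clause(s); 6 remain; assigned so far: [1]
unit clause [2] forces x2=T; simplify:
  drop -2 from [-2, 4, -3] -> [4, -3]
  drop -2 from [3, -2] -> [3]
  drop -2 from [-2] -> [] (empty!)
  satisfied 2 clause(s); 4 remain; assigned so far: [1, 2]
CONFLICT (empty clause)

Answer: CONFLICT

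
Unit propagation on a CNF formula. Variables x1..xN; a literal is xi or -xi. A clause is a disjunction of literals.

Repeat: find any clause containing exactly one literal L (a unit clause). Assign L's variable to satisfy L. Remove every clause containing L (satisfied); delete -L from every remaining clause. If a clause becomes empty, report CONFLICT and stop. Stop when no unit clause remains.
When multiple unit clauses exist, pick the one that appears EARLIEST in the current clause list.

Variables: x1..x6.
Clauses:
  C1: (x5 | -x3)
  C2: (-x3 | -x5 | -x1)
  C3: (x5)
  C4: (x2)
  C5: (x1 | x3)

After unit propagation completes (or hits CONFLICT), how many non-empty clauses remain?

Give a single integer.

Answer: 2

Derivation:
unit clause [5] forces x5=T; simplify:
  drop -5 from [-3, -5, -1] -> [-3, -1]
  satisfied 2 clause(s); 3 remain; assigned so far: [5]
unit clause [2] forces x2=T; simplify:
  satisfied 1 clause(s); 2 remain; assigned so far: [2, 5]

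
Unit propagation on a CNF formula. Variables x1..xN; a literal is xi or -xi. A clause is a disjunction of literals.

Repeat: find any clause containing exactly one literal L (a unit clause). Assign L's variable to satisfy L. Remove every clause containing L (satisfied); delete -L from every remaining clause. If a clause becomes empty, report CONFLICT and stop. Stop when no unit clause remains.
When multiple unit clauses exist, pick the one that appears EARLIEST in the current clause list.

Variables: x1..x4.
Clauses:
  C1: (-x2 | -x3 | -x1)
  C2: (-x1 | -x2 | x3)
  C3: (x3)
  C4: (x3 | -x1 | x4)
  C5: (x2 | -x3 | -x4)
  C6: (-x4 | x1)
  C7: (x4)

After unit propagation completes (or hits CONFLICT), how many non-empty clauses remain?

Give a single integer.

Answer: 0

Derivation:
unit clause [3] forces x3=T; simplify:
  drop -3 from [-2, -3, -1] -> [-2, -1]
  drop -3 from [2, -3, -4] -> [2, -4]
  satisfied 3 clause(s); 4 remain; assigned so far: [3]
unit clause [4] forces x4=T; simplify:
  drop -4 from [2, -4] -> [2]
  drop -4 from [-4, 1] -> [1]
  satisfied 1 clause(s); 3 remain; assigned so far: [3, 4]
unit clause [2] forces x2=T; simplify:
  drop -2 from [-2, -1] -> [-1]
  satisfied 1 clause(s); 2 remain; assigned so far: [2, 3, 4]
unit clause [-1] forces x1=F; simplify:
  drop 1 from [1] -> [] (empty!)
  satisfied 1 clause(s); 1 remain; assigned so far: [1, 2, 3, 4]
CONFLICT (empty clause)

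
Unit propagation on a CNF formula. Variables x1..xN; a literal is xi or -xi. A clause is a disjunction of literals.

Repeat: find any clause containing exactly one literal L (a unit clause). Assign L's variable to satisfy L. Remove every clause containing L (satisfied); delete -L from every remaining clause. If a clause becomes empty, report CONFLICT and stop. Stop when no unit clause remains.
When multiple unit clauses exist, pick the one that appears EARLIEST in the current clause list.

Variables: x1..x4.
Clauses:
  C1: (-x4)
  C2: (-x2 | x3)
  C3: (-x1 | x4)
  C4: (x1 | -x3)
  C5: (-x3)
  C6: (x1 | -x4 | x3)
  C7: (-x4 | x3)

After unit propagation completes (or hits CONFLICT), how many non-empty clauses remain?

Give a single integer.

Answer: 0

Derivation:
unit clause [-4] forces x4=F; simplify:
  drop 4 from [-1, 4] -> [-1]
  satisfied 3 clause(s); 4 remain; assigned so far: [4]
unit clause [-1] forces x1=F; simplify:
  drop 1 from [1, -3] -> [-3]
  satisfied 1 clause(s); 3 remain; assigned so far: [1, 4]
unit clause [-3] forces x3=F; simplify:
  drop 3 from [-2, 3] -> [-2]
  satisfied 2 clause(s); 1 remain; assigned so far: [1, 3, 4]
unit clause [-2] forces x2=F; simplify:
  satisfied 1 clause(s); 0 remain; assigned so far: [1, 2, 3, 4]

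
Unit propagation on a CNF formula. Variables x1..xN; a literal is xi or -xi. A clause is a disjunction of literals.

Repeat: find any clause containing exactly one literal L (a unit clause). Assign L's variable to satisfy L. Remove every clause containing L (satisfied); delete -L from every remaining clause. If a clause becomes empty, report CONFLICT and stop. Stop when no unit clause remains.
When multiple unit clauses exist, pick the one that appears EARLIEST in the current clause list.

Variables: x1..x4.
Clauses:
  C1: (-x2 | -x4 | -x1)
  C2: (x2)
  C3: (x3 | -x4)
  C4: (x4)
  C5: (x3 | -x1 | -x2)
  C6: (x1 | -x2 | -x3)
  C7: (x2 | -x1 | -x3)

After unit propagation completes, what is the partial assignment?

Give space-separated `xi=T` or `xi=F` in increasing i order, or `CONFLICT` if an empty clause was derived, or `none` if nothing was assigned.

Answer: CONFLICT

Derivation:
unit clause [2] forces x2=T; simplify:
  drop -2 from [-2, -4, -1] -> [-4, -1]
  drop -2 from [3, -1, -2] -> [3, -1]
  drop -2 from [1, -2, -3] -> [1, -3]
  satisfied 2 clause(s); 5 remain; assigned so far: [2]
unit clause [4] forces x4=T; simplify:
  drop -4 from [-4, -1] -> [-1]
  drop -4 from [3, -4] -> [3]
  satisfied 1 clause(s); 4 remain; assigned so far: [2, 4]
unit clause [-1] forces x1=F; simplify:
  drop 1 from [1, -3] -> [-3]
  satisfied 2 clause(s); 2 remain; assigned so far: [1, 2, 4]
unit clause [3] forces x3=T; simplify:
  drop -3 from [-3] -> [] (empty!)
  satisfied 1 clause(s); 1 remain; assigned so far: [1, 2, 3, 4]
CONFLICT (empty clause)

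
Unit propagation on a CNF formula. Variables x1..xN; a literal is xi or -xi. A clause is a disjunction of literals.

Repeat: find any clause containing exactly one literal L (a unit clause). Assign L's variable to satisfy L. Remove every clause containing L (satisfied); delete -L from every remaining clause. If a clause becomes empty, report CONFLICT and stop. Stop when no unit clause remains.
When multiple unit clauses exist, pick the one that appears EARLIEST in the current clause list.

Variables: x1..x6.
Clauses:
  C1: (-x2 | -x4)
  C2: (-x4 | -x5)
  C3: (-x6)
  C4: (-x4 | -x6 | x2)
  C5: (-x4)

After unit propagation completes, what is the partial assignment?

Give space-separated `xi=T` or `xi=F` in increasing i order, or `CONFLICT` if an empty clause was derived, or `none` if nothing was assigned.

Answer: x4=F x6=F

Derivation:
unit clause [-6] forces x6=F; simplify:
  satisfied 2 clause(s); 3 remain; assigned so far: [6]
unit clause [-4] forces x4=F; simplify:
  satisfied 3 clause(s); 0 remain; assigned so far: [4, 6]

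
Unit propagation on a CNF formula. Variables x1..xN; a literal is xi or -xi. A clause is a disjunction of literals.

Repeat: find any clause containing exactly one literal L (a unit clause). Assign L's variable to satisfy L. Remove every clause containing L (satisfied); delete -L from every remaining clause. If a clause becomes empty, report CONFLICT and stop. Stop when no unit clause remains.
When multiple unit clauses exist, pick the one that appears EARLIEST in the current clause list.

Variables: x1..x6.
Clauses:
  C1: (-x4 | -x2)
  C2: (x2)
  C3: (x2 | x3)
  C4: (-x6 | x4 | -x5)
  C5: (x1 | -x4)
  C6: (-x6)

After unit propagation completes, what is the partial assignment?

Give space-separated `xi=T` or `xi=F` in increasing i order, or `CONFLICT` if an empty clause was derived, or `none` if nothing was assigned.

Answer: x2=T x4=F x6=F

Derivation:
unit clause [2] forces x2=T; simplify:
  drop -2 from [-4, -2] -> [-4]
  satisfied 2 clause(s); 4 remain; assigned so far: [2]
unit clause [-4] forces x4=F; simplify:
  drop 4 from [-6, 4, -5] -> [-6, -5]
  satisfied 2 clause(s); 2 remain; assigned so far: [2, 4]
unit clause [-6] forces x6=F; simplify:
  satisfied 2 clause(s); 0 remain; assigned so far: [2, 4, 6]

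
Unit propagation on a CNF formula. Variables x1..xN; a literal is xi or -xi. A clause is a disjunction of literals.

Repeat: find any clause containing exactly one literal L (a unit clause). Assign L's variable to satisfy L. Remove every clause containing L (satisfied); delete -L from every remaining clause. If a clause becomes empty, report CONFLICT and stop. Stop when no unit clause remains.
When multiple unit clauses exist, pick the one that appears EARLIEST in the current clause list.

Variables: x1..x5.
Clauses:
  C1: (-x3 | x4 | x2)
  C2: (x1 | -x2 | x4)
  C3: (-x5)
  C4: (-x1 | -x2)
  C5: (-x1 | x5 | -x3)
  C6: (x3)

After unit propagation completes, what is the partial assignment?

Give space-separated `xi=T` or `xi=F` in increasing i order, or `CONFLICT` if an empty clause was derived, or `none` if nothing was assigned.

Answer: x1=F x3=T x5=F

Derivation:
unit clause [-5] forces x5=F; simplify:
  drop 5 from [-1, 5, -3] -> [-1, -3]
  satisfied 1 clause(s); 5 remain; assigned so far: [5]
unit clause [3] forces x3=T; simplify:
  drop -3 from [-3, 4, 2] -> [4, 2]
  drop -3 from [-1, -3] -> [-1]
  satisfied 1 clause(s); 4 remain; assigned so far: [3, 5]
unit clause [-1] forces x1=F; simplify:
  drop 1 from [1, -2, 4] -> [-2, 4]
  satisfied 2 clause(s); 2 remain; assigned so far: [1, 3, 5]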